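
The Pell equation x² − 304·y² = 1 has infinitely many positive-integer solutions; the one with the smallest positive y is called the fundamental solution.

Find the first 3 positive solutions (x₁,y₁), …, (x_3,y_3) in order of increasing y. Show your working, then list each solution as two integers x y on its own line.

57799 3315
6681448801 383207370
772362118440199 44298005553945

√304 → a₀=17, period (2,3,2,1,1,1,1,1,2,3,2,34); ℓ=12 even so k=11
i=0: a=17 ⇒ p=17, q=1
i=1: a=2 ⇒ p=35, q=2
i=2: a=3 ⇒ p=122, q=7
i=3: a=2 ⇒ p=279, q=16
i=4: a=1 ⇒ p=401, q=23
i=5: a=1 ⇒ p=680, q=39
i=6: a=1 ⇒ p=1081, q=62
i=7: a=1 ⇒ p=1761, q=101
i=8: a=1 ⇒ p=2842, q=163
…
i=10: a=3 ⇒ p=25177, q=1444
i=11: a=2 ⇒ p=57799, q=3315
→ (57799, 3315).  Check: 57799²=3340724401, 304·3315²=3340724400, difference 1.
(x_2, y_2) = (57799·57799 + 304·3315·3315, 57799·3315 + 3315·57799) = (6681448801, 383207370)
(x_3, y_3) = (57799·6681448801 + 304·3315·383207370, 57799·383207370 + 3315·6681448801) = (772362118440199, 44298005553945)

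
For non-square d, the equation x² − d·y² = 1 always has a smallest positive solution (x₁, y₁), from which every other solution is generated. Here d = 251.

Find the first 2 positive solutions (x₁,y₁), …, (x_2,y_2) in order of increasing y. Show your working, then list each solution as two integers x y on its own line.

3674890 231957
27009633024199 1704832919460

√251 = [15; 1,5,2,1,2,…,5,1,30, …], period ℓ=14 (even) → k=13
k=0  a_k=15  p_k/q_k = 15/1
k=1  a_k=1  p_k/q_k = 16/1
…
k=4  a_k=1  p_k/q_k = 301/19
k=5  a_k=2  p_k/q_k = 808/51
k=6  a_k=2  p_k/q_k = 1917/121
k=7  a_k=15  p_k/q_k = 29563/1866
k=8  a_k=2  p_k/q_k = 61043/3853
k=9  a_k=2  p_k/q_k = 151649/9572
k=10  a_k=1  p_k/q_k = 212692/13425
k=11  a_k=2  p_k/q_k = 577033/36422
k=12  a_k=5  p_k/q_k = 3097857/195535
k=13  a_k=1  p_k/q_k = 3674890/231957
→ (3674890, 231957).  Check: 3674890²=13504816512100, 251·231957²=13504816512099, difference 1.
(3674890+231957√251)^2 = 27009633024199 + 1704832919460√251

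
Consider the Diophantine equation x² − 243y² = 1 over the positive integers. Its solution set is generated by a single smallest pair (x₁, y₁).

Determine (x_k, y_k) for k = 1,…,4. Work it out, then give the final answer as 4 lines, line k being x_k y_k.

√243 → a₀=15, period (1,1,2,3,15,3,2,1,1,30); ℓ=10 even so k=9
step 0: (15, 1)  from 15·(1,0) + (0,1)
…
step 7: (28901, 1854)  from 2·(12424,797) + (4053,260)
step 8: (41325, 2651)  from 1·(28901,1854) + (12424,797)
step 9: (70226, 4505)  from 1·(41325,2651) + (28901,1854)
(x₁, y₁) = (70226, 4505);  70226² − 243·4505² = 1 ✓
(x_2, y_2) = (70226·70226 + 243·4505·4505, 70226·4505 + 4505·70226) = (9863382151, 632736260)
(x_3, y_3) = (70226·9863382151 + 243·4505·632736260, 70226·632736260 + 4505·9863382151) = (1385331749802026, 88869073185015)
(x_4, y_4) = (70226·1385331749802026 + 243·4505·88869073185015, 70226·88869073185015 + 4505·1385331749802026) = (194572614913330773601, 12481839066348990520)

70226 4505
9863382151 632736260
1385331749802026 88869073185015
194572614913330773601 12481839066348990520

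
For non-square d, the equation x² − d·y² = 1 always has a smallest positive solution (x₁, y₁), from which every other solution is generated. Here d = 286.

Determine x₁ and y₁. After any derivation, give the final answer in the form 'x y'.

561835 33222

√286 → a₀=16, period (1,10,3,3,2,3,3,10,1,32); ℓ=10 even so k=9
k=0  a_k=16  p_k/q_k = 16/1
k=1  a_k=1  p_k/q_k = 17/1
k=2  a_k=10  p_k/q_k = 186/11
…
k=6  a_k=3  p_k/q_k = 15102/893
k=7  a_k=3  p_k/q_k = 49703/2939
k=8  a_k=10  p_k/q_k = 512132/30283
k=9  a_k=1  p_k/q_k = 561835/33222
fundamental: x₁=561835, y₁=33222  (since 315658567225 − 286·1103701284 = 1)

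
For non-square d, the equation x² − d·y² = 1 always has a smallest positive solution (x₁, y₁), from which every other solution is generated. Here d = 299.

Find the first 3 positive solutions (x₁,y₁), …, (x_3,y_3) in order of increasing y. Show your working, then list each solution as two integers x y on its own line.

415 24
344449 19920
285892255 16533576

[17; 3,2,3,34] for √299; ℓ=4 ⇒ convergent index 3
a_0=17:  p_0=17·1+0=17,  q_0=17·0+1=1
a_1=3:  p_1=3·17+1=52,  q_1=3·1+0=3
a_2=2:  p_2=2·52+17=121,  q_2=2·3+1=7
a_3=3:  p_3=3·121+52=415,  q_3=3·7+3=24
fundamental: x₁=415, y₁=24  (since 172225 − 299·576 = 1)
k=2:  x_2 = 415·415+299·24·24 = 344449,  y_2 = 415·24+24·415 = 19920
k=3:  x_3 = 415·344449+299·24·19920 = 285892255,  y_3 = 415·19920+24·344449 = 16533576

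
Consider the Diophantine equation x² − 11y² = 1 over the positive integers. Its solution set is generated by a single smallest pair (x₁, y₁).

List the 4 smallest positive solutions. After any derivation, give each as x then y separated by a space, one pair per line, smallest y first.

10 3
199 60
3970 1197
79201 23880

√11 = [3; 3,6, …], period ℓ=2 (even) → k=1
i=0: a=3 ⇒ p=3, q=1
i=1: a=3 ⇒ p=10, q=3
fundamental: x₁=10, y₁=3  (since 100 − 11·9 = 1)
(10+3√11)^2 = 199 + 60√11
(10+3√11)^3 = 3970 + 1197√11
(10+3√11)^4 = 79201 + 23880√11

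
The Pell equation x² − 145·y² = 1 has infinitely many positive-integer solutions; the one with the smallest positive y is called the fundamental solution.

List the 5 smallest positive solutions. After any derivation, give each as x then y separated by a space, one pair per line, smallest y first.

289 24
167041 13872
96549409 8017992
55805391361 4634385504
32255419657249 2678666803320

d=145: √d = [12; 24] (ℓ=1, odd), read p_1/q_1
a_0=12:  p_0=12·1+0=12,  q_0=12·0+1=1
a_1=24:  p_1=24·12+1=289,  q_1=24·1+0=24
(x₁, y₁) = (289, 24);  289² − 145·24² = 1 ✓
(289+24√145)^2 = 167041 + 13872√145
(289+24√145)^3 = 96549409 + 8017992√145
(289+24√145)^4 = 55805391361 + 4634385504√145
(289+24√145)^5 = 32255419657249 + 2678666803320√145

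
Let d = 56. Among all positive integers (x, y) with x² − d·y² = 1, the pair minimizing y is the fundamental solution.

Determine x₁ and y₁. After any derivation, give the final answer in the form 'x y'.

15 2

√56 = [7; 2,14, …], period ℓ=2 (even) → k=1
step 0: (7, 1)  from 7·(1,0) + (0,1)
step 1: (15, 2)  from 2·(7,1) + (1,0)
(x₁, y₁) = (15, 2);  15² − 56·2² = 1 ✓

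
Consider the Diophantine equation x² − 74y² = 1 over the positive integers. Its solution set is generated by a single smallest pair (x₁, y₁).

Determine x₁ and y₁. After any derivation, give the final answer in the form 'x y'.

√74 = [8; 1,1,1,1,16, …], period ℓ=5 (odd) → k=9
k=0  a_k=8  p_k/q_k = 8/1
k=1  a_k=1  p_k/q_k = 9/1
k=2  a_k=1  p_k/q_k = 17/2
k=3  a_k=1  p_k/q_k = 26/3
…
k=5  a_k=16  p_k/q_k = 714/83
…
k=8  a_k=1  p_k/q_k = 2228/259
k=9  a_k=1  p_k/q_k = 3699/430
→ (3699, 430).  Check: 3699²=13682601, 74·430²=13682600, difference 1.

3699 430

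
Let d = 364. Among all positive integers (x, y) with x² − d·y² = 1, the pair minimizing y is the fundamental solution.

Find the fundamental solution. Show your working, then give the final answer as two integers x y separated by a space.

√364 = [19; 12,1,2,3,1,8,1,3,2,1,12,38, …], period ℓ=12 (even) → k=11
a_0=19:  p_0=19·1+0=19,  q_0=19·0+1=1
a_1=12:  p_1=12·19+1=229,  q_1=12·1+0=12
a_2=1:  p_2=1·229+19=248,  q_2=1·12+1=13
…
a_4=3:  p_4=3·725+248=2423,  q_4=3·38+13=127
…
a_6=8:  p_6=8·3148+2423=27607,  q_6=8·165+127=1447
a_7=1:  p_7=1·27607+3148=30755,  q_7=1·1447+165=1612
a_8=3:  p_8=3·30755+27607=119872,  q_8=3·1612+1447=6283
…
a_10=1:  p_10=1·270499+119872=390371,  q_10=1·14178+6283=20461
a_11=12:  p_11=12·390371+270499=4954951,  q_11=12·20461+14178=259710
(x₁, y₁) = (4954951, 259710);  4954951² − 364·259710² = 1 ✓

4954951 259710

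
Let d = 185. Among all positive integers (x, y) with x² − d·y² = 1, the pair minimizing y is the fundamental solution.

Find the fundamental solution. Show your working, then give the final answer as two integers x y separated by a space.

9249 680

d=185: √d = [13; 1,1,1,1,26] (ℓ=5, odd), read p_9/q_9
step 0: (13, 1)  from 13·(1,0) + (0,1)
step 1: (14, 1)  from 1·(13,1) + (1,0)
step 2: (27, 2)  from 1·(14,1) + (13,1)
…
step 4: (68, 5)  from 1·(41,3) + (27,2)
step 5: (1809, 133)  from 26·(68,5) + (41,3)
step 6: (1877, 138)  from 1·(1809,133) + (68,5)
step 7: (3686, 271)  from 1·(1877,138) + (1809,133)
step 8: (5563, 409)  from 1·(3686,271) + (1877,138)
step 9: (9249, 680)  from 1·(5563,409) + (3686,271)
fundamental: x₁=9249, y₁=680  (since 85544001 − 185·462400 = 1)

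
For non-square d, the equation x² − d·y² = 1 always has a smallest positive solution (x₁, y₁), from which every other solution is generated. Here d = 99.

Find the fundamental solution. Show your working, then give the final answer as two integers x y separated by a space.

10 1

√99 → a₀=9, period (1,18); ℓ=2 even so k=1
step 0: (9, 1)  from 9·(1,0) + (0,1)
step 1: (10, 1)  from 1·(9,1) + (1,0)
fundamental: x₁=10, y₁=1  (since 100 − 99·1 = 1)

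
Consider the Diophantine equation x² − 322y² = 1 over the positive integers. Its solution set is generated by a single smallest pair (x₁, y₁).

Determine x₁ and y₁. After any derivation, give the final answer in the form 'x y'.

323 18

√322 → a₀=17, period (1,16,1,34); ℓ=4 even so k=3
i=0: a=17 ⇒ p=17, q=1
i=1: a=1 ⇒ p=18, q=1
i=2: a=16 ⇒ p=305, q=17
i=3: a=1 ⇒ p=323, q=18
(x₁, y₁) = (323, 18);  323² − 322·18² = 1 ✓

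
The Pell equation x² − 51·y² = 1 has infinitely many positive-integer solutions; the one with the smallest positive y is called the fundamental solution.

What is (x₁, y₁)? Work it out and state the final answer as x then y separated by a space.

√51 → a₀=7, period (7,14); ℓ=2 even so k=1
a_0=7:  p_0=7·1+0=7,  q_0=7·0+1=1
a_1=7:  p_1=7·7+1=50,  q_1=7·1+0=7
→ (50, 7).  Check: 50²=2500, 51·7²=2499, difference 1.

50 7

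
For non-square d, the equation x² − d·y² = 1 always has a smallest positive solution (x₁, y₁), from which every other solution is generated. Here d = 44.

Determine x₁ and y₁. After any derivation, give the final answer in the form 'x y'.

199 30

√44 → a₀=6, period (1,1,1,2,1,1,1,12); ℓ=8 even so k=7
i=0: a=6 ⇒ p=6, q=1
i=1: a=1 ⇒ p=7, q=1
i=2: a=1 ⇒ p=13, q=2
i=3: a=1 ⇒ p=20, q=3
i=4: a=2 ⇒ p=53, q=8
i=5: a=1 ⇒ p=73, q=11
i=6: a=1 ⇒ p=126, q=19
i=7: a=1 ⇒ p=199, q=30
fundamental: x₁=199, y₁=30  (since 39601 − 44·900 = 1)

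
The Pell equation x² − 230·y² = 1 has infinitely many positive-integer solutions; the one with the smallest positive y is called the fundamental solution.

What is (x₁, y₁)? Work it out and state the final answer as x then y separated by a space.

d=230: √d = [15; 6,30] (ℓ=2, even), read p_1/q_1
i=0: a=15 ⇒ p=15, q=1
i=1: a=6 ⇒ p=91, q=6
(x₁, y₁) = (91, 6);  91² − 230·6² = 1 ✓

91 6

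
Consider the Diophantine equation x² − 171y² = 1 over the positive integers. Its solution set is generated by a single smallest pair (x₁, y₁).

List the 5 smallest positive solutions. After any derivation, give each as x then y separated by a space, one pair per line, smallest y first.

[13; 13,26] for √171; ℓ=2 ⇒ convergent index 1
step 0: (13, 1)  from 13·(1,0) + (0,1)
step 1: (170, 13)  from 13·(13,1) + (1,0)
(x₁, y₁) = (170, 13);  170² − 171·13² = 1 ✓
k=2:  x_2 = 170·170+171·13·13 = 57799,  y_2 = 170·13+13·170 = 4420
k=3:  x_3 = 170·57799+171·13·4420 = 19651490,  y_3 = 170·4420+13·57799 = 1502787
k=4:  x_4 = 170·19651490+171·13·1502787 = 6681448801,  y_4 = 170·1502787+13·19651490 = 510943160
k=5:  x_5 = 170·6681448801+171·13·510943160 = 2271672940850,  y_5 = 170·510943160+13·6681448801 = 173719171613

170 13
57799 4420
19651490 1502787
6681448801 510943160
2271672940850 173719171613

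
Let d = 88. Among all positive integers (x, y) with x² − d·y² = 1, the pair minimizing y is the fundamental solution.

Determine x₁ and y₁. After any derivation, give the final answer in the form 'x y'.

√88 → a₀=9, period (2,1,1,1,2,18); ℓ=6 even so k=5
k=0  a_k=9  p_k/q_k = 9/1
k=1  a_k=2  p_k/q_k = 19/2
…
k=4  a_k=1  p_k/q_k = 75/8
k=5  a_k=2  p_k/q_k = 197/21
fundamental: x₁=197, y₁=21  (since 38809 − 88·441 = 1)

197 21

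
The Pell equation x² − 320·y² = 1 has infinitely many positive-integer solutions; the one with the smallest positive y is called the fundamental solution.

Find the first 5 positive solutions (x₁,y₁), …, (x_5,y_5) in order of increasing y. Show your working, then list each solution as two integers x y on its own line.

161 9
51841 2898
16692641 933147
5374978561 300470436
1730726404001 96750547245

[17; 1,7,1,34] for √320; ℓ=4 ⇒ convergent index 3
step 0: (17, 1)  from 17·(1,0) + (0,1)
step 1: (18, 1)  from 1·(17,1) + (1,0)
step 2: (143, 8)  from 7·(18,1) + (17,1)
step 3: (161, 9)  from 1·(143,8) + (18,1)
→ (161, 9).  Check: 161²=25921, 320·9²=25920, difference 1.
n=2: (161,9)∘(161,9) = (161·161+320·9·9, 161·9+9·161) = (51841,2898)
n=3: (51841,2898)∘(161,9) = (161·51841+320·9·2898, 161·2898+9·51841) = (16692641,933147)
n=4: (16692641,933147)∘(161,9) = (161·16692641+320·9·933147, 161·933147+9·16692641) = (5374978561,300470436)
n=5: (5374978561,300470436)∘(161,9) = (161·5374978561+320·9·300470436, 161·300470436+9·5374978561) = (1730726404001,96750547245)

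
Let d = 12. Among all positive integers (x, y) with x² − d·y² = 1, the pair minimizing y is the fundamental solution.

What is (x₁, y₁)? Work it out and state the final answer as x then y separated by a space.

√12 = [3; 2,6, …], period ℓ=2 (even) → k=1
i=0: a=3 ⇒ p=3, q=1
i=1: a=2 ⇒ p=7, q=2
fundamental: x₁=7, y₁=2  (since 49 − 12·4 = 1)

7 2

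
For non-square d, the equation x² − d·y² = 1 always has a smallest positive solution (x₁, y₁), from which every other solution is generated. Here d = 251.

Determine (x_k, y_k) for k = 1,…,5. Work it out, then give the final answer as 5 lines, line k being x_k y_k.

3674890 231957
27009633024199 1704832919460
198514860608593651330 12530146894788486843
1459040552203802437039183201 92093823044376819996025080
10723627069776264560841239313394450 676869338735087333923490423995557

[15; 1,5,2,1,2,…,5,1,30] for √251; ℓ=14 ⇒ convergent index 13
k=0  a_k=15  p_k/q_k = 15/1
…
k=5  a_k=2  p_k/q_k = 808/51
…
k=7  a_k=15  p_k/q_k = 29563/1866
…
k=11  a_k=2  p_k/q_k = 577033/36422
k=12  a_k=5  p_k/q_k = 3097857/195535
k=13  a_k=1  p_k/q_k = 3674890/231957
fundamental: x₁=3674890, y₁=231957  (since 13504816512100 − 251·53804049849 = 1)
(x_2, y_2) = (3674890·3674890 + 251·231957·231957, 3674890·231957 + 231957·3674890) = (27009633024199, 1704832919460)
(x_3, y_3) = (3674890·27009633024199 + 251·231957·1704832919460, 3674890·1704832919460 + 231957·27009633024199) = (198514860608593651330, 12530146894788486843)
(x_4, y_4) = (3674890·198514860608593651330 + 251·231957·12530146894788486843, 3674890·12530146894788486843 + 231957·198514860608593651330) = (1459040552203802437039183201, 92093823044376819996025080)
(x_5, y_5) = (3674890·1459040552203802437039183201 + 251·231957·92093823044376819996025080, 3674890·92093823044376819996025080 + 231957·1459040552203802437039183201) = (10723627069776264560841239313394450, 676869338735087333923490423995557)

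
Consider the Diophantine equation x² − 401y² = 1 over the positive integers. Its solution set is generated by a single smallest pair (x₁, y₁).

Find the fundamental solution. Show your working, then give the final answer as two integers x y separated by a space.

[20; 40] for √401; ℓ=1 ⇒ convergent index 1
a_0=20:  p_0=20·1+0=20,  q_0=20·0+1=1
a_1=40:  p_1=40·20+1=801,  q_1=40·1+0=40
fundamental: x₁=801, y₁=40  (since 641601 − 401·1600 = 1)

801 40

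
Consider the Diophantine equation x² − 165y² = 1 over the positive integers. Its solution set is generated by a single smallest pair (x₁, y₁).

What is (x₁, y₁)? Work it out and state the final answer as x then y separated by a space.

d=165: √d = [12; 1,5,2,5,1,24] (ℓ=6, even), read p_5/q_5
i=0: a=12 ⇒ p=12, q=1
…
i=2: a=5 ⇒ p=77, q=6
…
i=4: a=5 ⇒ p=912, q=71
i=5: a=1 ⇒ p=1079, q=84
→ (1079, 84).  Check: 1079²=1164241, 165·84²=1164240, difference 1.

1079 84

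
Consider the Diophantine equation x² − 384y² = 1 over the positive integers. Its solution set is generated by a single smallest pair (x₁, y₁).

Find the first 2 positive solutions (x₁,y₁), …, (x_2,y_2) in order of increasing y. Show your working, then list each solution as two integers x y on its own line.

4801 245
46099201 2352490

d=384: √d = [19; 1,1,2,9,2,1,1,38] (ℓ=8, even), read p_7/q_7
k=0  a_k=19  p_k/q_k = 19/1
k=1  a_k=1  p_k/q_k = 20/1
…
k=3  a_k=2  p_k/q_k = 98/5
…
k=6  a_k=1  p_k/q_k = 2861/146
k=7  a_k=1  p_k/q_k = 4801/245
(x₁, y₁) = (4801, 245);  4801² − 384·245² = 1 ✓
(x_2, y_2) = (4801·4801 + 384·245·245, 4801·245 + 245·4801) = (46099201, 2352490)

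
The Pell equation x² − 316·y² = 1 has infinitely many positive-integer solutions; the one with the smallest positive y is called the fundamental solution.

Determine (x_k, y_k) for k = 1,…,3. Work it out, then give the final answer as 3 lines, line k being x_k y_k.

12799 720
327628801 18430560
8386642035199 471785474160

√316 → a₀=17, period (1,3,2,8,2,3,1,34); ℓ=8 even so k=7
a_0=17:  p_0=17·1+0=17,  q_0=17·0+1=1
a_1=1:  p_1=1·17+1=18,  q_1=1·1+0=1
a_2=3:  p_2=3·18+17=71,  q_2=3·1+1=4
a_3=2:  p_3=2·71+18=160,  q_3=2·4+1=9
a_4=8:  p_4=8·160+71=1351,  q_4=8·9+4=76
a_5=2:  p_5=2·1351+160=2862,  q_5=2·76+9=161
a_6=3:  p_6=3·2862+1351=9937,  q_6=3·161+76=559
a_7=1:  p_7=1·9937+2862=12799,  q_7=1·559+161=720
→ (12799, 720).  Check: 12799²=163814401, 316·720²=163814400, difference 1.
n=2: (12799,720)∘(12799,720) = (12799·12799+316·720·720, 12799·720+720·12799) = (327628801,18430560)
n=3: (327628801,18430560)∘(12799,720) = (12799·327628801+316·720·18430560, 12799·18430560+720·327628801) = (8386642035199,471785474160)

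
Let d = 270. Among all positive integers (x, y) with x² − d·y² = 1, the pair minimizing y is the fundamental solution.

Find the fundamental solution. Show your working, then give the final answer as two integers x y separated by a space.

5291 322

√270 = [16; 2,3,6,3,2,32, …], period ℓ=6 (even) → k=5
k=0  a_k=16  p_k/q_k = 16/1
k=1  a_k=2  p_k/q_k = 33/2
…
k=4  a_k=3  p_k/q_k = 2284/139
k=5  a_k=2  p_k/q_k = 5291/322
fundamental: x₁=5291, y₁=322  (since 27994681 − 270·103684 = 1)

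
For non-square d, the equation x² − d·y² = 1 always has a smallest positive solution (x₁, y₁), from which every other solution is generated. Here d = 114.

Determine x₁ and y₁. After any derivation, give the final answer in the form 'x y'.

1025 96

√114 → a₀=10, period (1,2,10,2,1,20); ℓ=6 even so k=5
k=0  a_k=10  p_k/q_k = 10/1
k=1  a_k=1  p_k/q_k = 11/1
…
k=3  a_k=10  p_k/q_k = 331/31
k=4  a_k=2  p_k/q_k = 694/65
k=5  a_k=1  p_k/q_k = 1025/96
fundamental: x₁=1025, y₁=96  (since 1050625 − 114·9216 = 1)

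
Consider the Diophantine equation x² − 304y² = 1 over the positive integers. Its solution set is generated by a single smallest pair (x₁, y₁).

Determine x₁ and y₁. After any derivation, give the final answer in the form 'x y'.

d=304: √d = [17; 2,3,2,1,1,1,1,1,2,3,2,34] (ℓ=12, even), read p_11/q_11
k=0  a_k=17  p_k/q_k = 17/1
…
k=3  a_k=2  p_k/q_k = 279/16
…
k=5  a_k=1  p_k/q_k = 680/39
…
k=9  a_k=2  p_k/q_k = 7445/427
k=10  a_k=3  p_k/q_k = 25177/1444
k=11  a_k=2  p_k/q_k = 57799/3315
fundamental: x₁=57799, y₁=3315  (since 3340724401 − 304·10989225 = 1)

57799 3315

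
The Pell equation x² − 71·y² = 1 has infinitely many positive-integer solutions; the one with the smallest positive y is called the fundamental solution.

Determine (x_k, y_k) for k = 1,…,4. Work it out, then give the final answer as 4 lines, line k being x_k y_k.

3480 413
24220799 2874480
168576757560 20006380387
1173294208396801 139244404619040

√71 = [8; 2,2,1,7,1,2,2,16, …], period ℓ=8 (even) → k=7
i=0: a=8 ⇒ p=8, q=1
i=1: a=2 ⇒ p=17, q=2
i=2: a=2 ⇒ p=42, q=5
i=3: a=1 ⇒ p=59, q=7
…
i=5: a=1 ⇒ p=514, q=61
i=6: a=2 ⇒ p=1483, q=176
i=7: a=2 ⇒ p=3480, q=413
→ (3480, 413).  Check: 3480²=12110400, 71·413²=12110399, difference 1.
n=2: (3480,413)∘(3480,413) = (3480·3480+71·413·413, 3480·413+413·3480) = (24220799,2874480)
n=3: (24220799,2874480)∘(3480,413) = (3480·24220799+71·413·2874480, 3480·2874480+413·24220799) = (168576757560,20006380387)
n=4: (168576757560,20006380387)∘(3480,413) = (3480·168576757560+71·413·20006380387, 3480·20006380387+413·168576757560) = (1173294208396801,139244404619040)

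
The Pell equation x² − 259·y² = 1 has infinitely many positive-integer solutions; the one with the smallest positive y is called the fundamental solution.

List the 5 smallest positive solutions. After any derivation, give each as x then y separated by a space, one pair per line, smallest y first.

847225 52644
1435580401249 89202625800
2432519210895520825 151149389286757356
4121782176900479681520001 256115082676856799248400
6984153809646585277140670173625 433974201841648854097164622644

d=259: √d = [16; 10,1,2,3,4,3,2,1,10,32] (ℓ=10, even), read p_9/q_9
a_0=16:  p_0=16·1+0=16,  q_0=16·0+1=1
a_1=10:  p_1=10·16+1=161,  q_1=10·1+0=10
a_2=1:  p_2=1·161+16=177,  q_2=1·10+1=11
…
a_6=3:  p_6=3·7403+1722=23931,  q_6=3·460+107=1487
…
a_8=1:  p_8=1·55265+23931=79196,  q_8=1·3434+1487=4921
a_9=10:  p_9=10·79196+55265=847225,  q_9=10·4921+3434=52644
→ (847225, 52644).  Check: 847225²=717790200625, 259·52644²=717790200624, difference 1.
n=2: (847225,52644)∘(847225,52644) = (847225·847225+259·52644·52644, 847225·52644+52644·847225) = (1435580401249,89202625800)
n=3: (1435580401249,89202625800)∘(847225,52644) = (847225·1435580401249+259·52644·89202625800, 847225·89202625800+52644·1435580401249) = (2432519210895520825,151149389286757356)
n=4: (2432519210895520825,151149389286757356)∘(847225,52644) = (847225·2432519210895520825+259·52644·151149389286757356, 847225·151149389286757356+52644·2432519210895520825) = (4121782176900479681520001,256115082676856799248400)
n=5: (4121782176900479681520001,256115082676856799248400)∘(847225,52644) = (847225·4121782176900479681520001+259·52644·256115082676856799248400, 847225·256115082676856799248400+52644·4121782176900479681520001) = (6984153809646585277140670173625,433974201841648854097164622644)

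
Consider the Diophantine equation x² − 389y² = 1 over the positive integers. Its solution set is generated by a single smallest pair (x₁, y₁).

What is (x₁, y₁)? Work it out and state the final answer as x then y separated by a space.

√389 → a₀=19, period (1,2,1,1,1,1,2,1,38); ℓ=9 odd so k=17
k=0  a_k=19  p_k/q_k = 19/1
k=1  a_k=1  p_k/q_k = 20/1
…
k=4  a_k=1  p_k/q_k = 138/7
…
k=6  a_k=1  p_k/q_k = 355/18
…
k=9  a_k=38  p_k/q_k = 49643/2517
…
k=15  a_k=1  p_k/q_k = 910240/46151
k=16  a_k=2  p_k/q_k = 2376809/120509
k=17  a_k=1  p_k/q_k = 3287049/166660
fundamental: x₁=3287049, y₁=166660  (since 10804691128401 − 389·27775555600 = 1)

3287049 166660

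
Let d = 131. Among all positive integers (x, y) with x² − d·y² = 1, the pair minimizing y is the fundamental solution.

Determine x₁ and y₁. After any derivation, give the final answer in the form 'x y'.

10610 927

√131 = [11; 2,4,11,4,2,22, …], period ℓ=6 (even) → k=5
step 0: (11, 1)  from 11·(1,0) + (0,1)
step 1: (23, 2)  from 2·(11,1) + (1,0)
step 2: (103, 9)  from 4·(23,2) + (11,1)
step 3: (1156, 101)  from 11·(103,9) + (23,2)
step 4: (4727, 413)  from 4·(1156,101) + (103,9)
step 5: (10610, 927)  from 2·(4727,413) + (1156,101)
(x₁, y₁) = (10610, 927);  10610² − 131·927² = 1 ✓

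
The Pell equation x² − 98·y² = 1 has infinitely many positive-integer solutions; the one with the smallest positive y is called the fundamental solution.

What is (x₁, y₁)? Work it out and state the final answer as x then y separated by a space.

99 10

√98 = [9; 1,8,1,18, …], period ℓ=4 (even) → k=3
k=0  a_k=9  p_k/q_k = 9/1
k=1  a_k=1  p_k/q_k = 10/1
k=2  a_k=8  p_k/q_k = 89/9
k=3  a_k=1  p_k/q_k = 99/10
→ (99, 10).  Check: 99²=9801, 98·10²=9800, difference 1.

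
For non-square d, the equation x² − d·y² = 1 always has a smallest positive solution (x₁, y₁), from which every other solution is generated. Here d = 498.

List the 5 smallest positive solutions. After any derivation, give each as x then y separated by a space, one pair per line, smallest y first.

179777 8056
64639539457 2896567024
23241404969742401 1041472259739240
8356540122426119709697 374465516875386131936
3004627427155559641130652737 134640574453571113022377304

d=498: √d = [22; 3,6,22,6,3,44] (ℓ=6, even), read p_5/q_5
a_0=22:  p_0=22·1+0=22,  q_0=22·0+1=1
…
a_4=6:  p_4=6·9395+424=56794,  q_4=6·421+19=2545
a_5=3:  p_5=3·56794+9395=179777,  q_5=3·2545+421=8056
(x₁, y₁) = (179777, 8056);  179777² − 498·8056² = 1 ✓
n=2: (179777,8056)∘(179777,8056) = (179777·179777+498·8056·8056, 179777·8056+8056·179777) = (64639539457,2896567024)
n=3: (64639539457,2896567024)∘(179777,8056) = (179777·64639539457+498·8056·2896567024, 179777·2896567024+8056·64639539457) = (23241404969742401,1041472259739240)
n=4: (23241404969742401,1041472259739240)∘(179777,8056) = (179777·23241404969742401+498·8056·1041472259739240, 179777·1041472259739240+8056·23241404969742401) = (8356540122426119709697,374465516875386131936)
n=5: (8356540122426119709697,374465516875386131936)∘(179777,8056) = (179777·8356540122426119709697+498·8056·374465516875386131936, 179777·374465516875386131936+8056·8356540122426119709697) = (3004627427155559641130652737,134640574453571113022377304)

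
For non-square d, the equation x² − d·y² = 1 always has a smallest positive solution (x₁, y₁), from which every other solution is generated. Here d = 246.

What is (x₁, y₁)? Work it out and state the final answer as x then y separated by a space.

√246 → a₀=15, period (1,2,5,1,14,1,5,2,1,30); ℓ=10 even so k=9
a_0=15:  p_0=15·1+0=15,  q_0=15·0+1=1
a_1=1:  p_1=1·15+1=16,  q_1=1·1+0=1
a_2=2:  p_2=2·16+15=47,  q_2=2·1+1=3
a_3=5:  p_3=5·47+16=251,  q_3=5·3+1=16
…
a_6=1:  p_6=1·4423+298=4721,  q_6=1·282+19=301
…
a_8=2:  p_8=2·28028+4721=60777,  q_8=2·1787+301=3875
a_9=1:  p_9=1·60777+28028=88805,  q_9=1·3875+1787=5662
(x₁, y₁) = (88805, 5662);  88805² − 246·5662² = 1 ✓

88805 5662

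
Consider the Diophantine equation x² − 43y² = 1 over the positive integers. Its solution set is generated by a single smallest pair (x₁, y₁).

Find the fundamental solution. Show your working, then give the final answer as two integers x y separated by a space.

[6; 1,1,3,1,5,1,3,1,1,12] for √43; ℓ=10 ⇒ convergent index 9
k=0  a_k=6  p_k/q_k = 6/1
…
k=8  a_k=1  p_k/q_k = 1941/296
k=9  a_k=1  p_k/q_k = 3482/531
→ (3482, 531).  Check: 3482²=12124324, 43·531²=12124323, difference 1.

3482 531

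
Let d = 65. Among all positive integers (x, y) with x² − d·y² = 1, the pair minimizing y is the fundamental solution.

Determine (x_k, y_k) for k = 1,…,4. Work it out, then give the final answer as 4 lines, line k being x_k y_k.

√65 → a₀=8, period (16); ℓ=1 odd so k=1
step 0: (8, 1)  from 8·(1,0) + (0,1)
step 1: (129, 16)  from 16·(8,1) + (1,0)
→ (129, 16).  Check: 129²=16641, 65·16²=16640, difference 1.
(x_2, y_2) = (129·129 + 65·16·16, 129·16 + 16·129) = (33281, 4128)
(x_3, y_3) = (129·33281 + 65·16·4128, 129·4128 + 16·33281) = (8586369, 1065008)
(x_4, y_4) = (129·8586369 + 65·16·1065008, 129·1065008 + 16·8586369) = (2215249921, 274767936)

129 16
33281 4128
8586369 1065008
2215249921 274767936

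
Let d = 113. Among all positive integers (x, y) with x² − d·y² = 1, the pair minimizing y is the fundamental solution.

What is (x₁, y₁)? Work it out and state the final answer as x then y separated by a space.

d=113: √d = [10; 1,1,1,2,2,1,1,1,20] (ℓ=9, odd), read p_17/q_17
step 0: (10, 1)  from 10·(1,0) + (0,1)
step 1: (11, 1)  from 1·(10,1) + (1,0)
…
step 5: (202, 19)  from 2·(85,8) + (32,3)
step 6: (287, 27)  from 1·(202,19) + (85,8)
…
step 10: (16785, 1579)  from 1·(16009,1506) + (776,73)
…
step 12: (49579, 4664)  from 1·(32794,3085) + (16785,1579)
…
step 14: (313483, 29490)  from 2·(131952,12413) + (49579,4664)
…
step 16: (758918, 71393)  from 1·(445435,41903) + (313483,29490)
step 17: (1204353, 113296)  from 1·(758918,71393) + (445435,41903)
→ (1204353, 113296).  Check: 1204353²=1450466148609, 113·113296²=1450466148608, difference 1.

1204353 113296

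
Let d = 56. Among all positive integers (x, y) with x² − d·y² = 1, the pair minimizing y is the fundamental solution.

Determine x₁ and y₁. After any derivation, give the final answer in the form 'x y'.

15 2

√56 = [7; 2,14, …], period ℓ=2 (even) → k=1
step 0: (7, 1)  from 7·(1,0) + (0,1)
step 1: (15, 2)  from 2·(7,1) + (1,0)
(x₁, y₁) = (15, 2);  15² − 56·2² = 1 ✓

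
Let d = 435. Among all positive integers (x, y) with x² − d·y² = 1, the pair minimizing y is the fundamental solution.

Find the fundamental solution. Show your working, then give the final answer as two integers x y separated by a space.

146 7

[20; 1,5,1,40] for √435; ℓ=4 ⇒ convergent index 3
i=0: a=20 ⇒ p=20, q=1
i=1: a=1 ⇒ p=21, q=1
i=2: a=5 ⇒ p=125, q=6
i=3: a=1 ⇒ p=146, q=7
→ (146, 7).  Check: 146²=21316, 435·7²=21315, difference 1.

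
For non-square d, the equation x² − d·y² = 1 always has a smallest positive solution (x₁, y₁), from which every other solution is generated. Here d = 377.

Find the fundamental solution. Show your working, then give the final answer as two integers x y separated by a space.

233 12

[19; 2,2,2,38] for √377; ℓ=4 ⇒ convergent index 3
k=0  a_k=19  p_k/q_k = 19/1
…
k=2  a_k=2  p_k/q_k = 97/5
k=3  a_k=2  p_k/q_k = 233/12
(x₁, y₁) = (233, 12);  233² − 377·12² = 1 ✓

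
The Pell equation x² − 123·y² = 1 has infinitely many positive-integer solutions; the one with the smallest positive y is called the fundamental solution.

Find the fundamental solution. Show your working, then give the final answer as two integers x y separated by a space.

[11; 11,22] for √123; ℓ=2 ⇒ convergent index 1
step 0: (11, 1)  from 11·(1,0) + (0,1)
step 1: (122, 11)  from 11·(11,1) + (1,0)
→ (122, 11).  Check: 122²=14884, 123·11²=14883, difference 1.

122 11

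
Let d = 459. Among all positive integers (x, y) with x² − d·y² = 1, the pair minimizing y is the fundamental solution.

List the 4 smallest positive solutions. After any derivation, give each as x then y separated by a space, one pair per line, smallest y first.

499850 23331
499700044999 23324000700
499550134985000450 23317003499766669
499400269944005249820001 23310008398693414998600

[21; 2,2,1,4,21,4,1,2,2,42] for √459; ℓ=10 ⇒ convergent index 9
step 0: (21, 1)  from 21·(1,0) + (0,1)
…
step 2: (107, 5)  from 2·(43,2) + (21,1)
…
step 4: (707, 33)  from 4·(150,7) + (107,5)
step 5: (14997, 700)  from 21·(707,33) + (150,7)
…
step 7: (75692, 3533)  from 1·(60695,2833) + (14997,700)
step 8: (212079, 9899)  from 2·(75692,3533) + (60695,2833)
step 9: (499850, 23331)  from 2·(212079,9899) + (75692,3533)
fundamental: x₁=499850, y₁=23331  (since 249850022500 − 459·544335561 = 1)
k=2:  x_2 = 499850·499850+459·23331·23331 = 499700044999,  y_2 = 499850·23331+23331·499850 = 23324000700
k=3:  x_3 = 499850·499700044999+459·23331·23324000700 = 499550134985000450,  y_3 = 499850·23324000700+23331·499700044999 = 23317003499766669
k=4:  x_4 = 499850·499550134985000450+459·23331·23317003499766669 = 499400269944005249820001,  y_4 = 499850·23317003499766669+23331·499550134985000450 = 23310008398693414998600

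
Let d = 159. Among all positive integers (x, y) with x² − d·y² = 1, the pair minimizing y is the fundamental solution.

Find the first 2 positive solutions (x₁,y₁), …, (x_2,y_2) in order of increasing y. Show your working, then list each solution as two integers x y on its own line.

[12; 1,1,1,1,3,1,1,1,1,24] for √159; ℓ=10 ⇒ convergent index 9
a_0=12:  p_0=12·1+0=12,  q_0=12·0+1=1
…
a_7=1:  p_7=1·290+227=517,  q_7=1·23+18=41
a_8=1:  p_8=1·517+290=807,  q_8=1·41+23=64
a_9=1:  p_9=1·807+517=1324,  q_9=1·64+41=105
fundamental: x₁=1324, y₁=105  (since 1752976 − 159·11025 = 1)
n=2: (1324,105)∘(1324,105) = (1324·1324+159·105·105, 1324·105+105·1324) = (3505951,278040)

1324 105
3505951 278040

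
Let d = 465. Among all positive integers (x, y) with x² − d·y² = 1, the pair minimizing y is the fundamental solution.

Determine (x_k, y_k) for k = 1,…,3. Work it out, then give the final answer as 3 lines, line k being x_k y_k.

15871 736
503777281 23362112
15990898437631 741560158368

√465 = [21; 1,1,3,2,2,2,3,1,1,42, …], period ℓ=10 (even) → k=9
k=0  a_k=21  p_k/q_k = 21/1
k=1  a_k=1  p_k/q_k = 22/1
…
k=3  a_k=3  p_k/q_k = 151/7
k=4  a_k=2  p_k/q_k = 345/16
k=5  a_k=2  p_k/q_k = 841/39
k=6  a_k=2  p_k/q_k = 2027/94
k=7  a_k=3  p_k/q_k = 6922/321
k=8  a_k=1  p_k/q_k = 8949/415
k=9  a_k=1  p_k/q_k = 15871/736
→ (15871, 736).  Check: 15871²=251888641, 465·736²=251888640, difference 1.
(15871+736√465)^2 = 503777281 + 23362112√465
(15871+736√465)^3 = 15990898437631 + 741560158368√465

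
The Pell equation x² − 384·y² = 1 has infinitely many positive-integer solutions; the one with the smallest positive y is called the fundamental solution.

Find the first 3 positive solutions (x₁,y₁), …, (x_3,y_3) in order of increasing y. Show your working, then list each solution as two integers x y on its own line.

√384 = [19; 1,1,2,9,2,1,1,38, …], period ℓ=8 (even) → k=7
i=0: a=19 ⇒ p=19, q=1
…
i=6: a=1 ⇒ p=2861, q=146
i=7: a=1 ⇒ p=4801, q=245
fundamental: x₁=4801, y₁=245  (since 23049601 − 384·60025 = 1)
(4801+245√384)^2 = 46099201 + 2352490√384
(4801+245√384)^3 = 442644523201 + 22588608735√384

4801 245
46099201 2352490
442644523201 22588608735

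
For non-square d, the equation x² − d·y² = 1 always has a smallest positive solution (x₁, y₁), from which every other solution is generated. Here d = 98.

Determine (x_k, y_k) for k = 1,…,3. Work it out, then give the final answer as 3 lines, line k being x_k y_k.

√98 → a₀=9, period (1,8,1,18); ℓ=4 even so k=3
step 0: (9, 1)  from 9·(1,0) + (0,1)
step 1: (10, 1)  from 1·(9,1) + (1,0)
step 2: (89, 9)  from 8·(10,1) + (9,1)
step 3: (99, 10)  from 1·(89,9) + (10,1)
(x₁, y₁) = (99, 10);  99² − 98·10² = 1 ✓
(x_2, y_2) = (99·99 + 98·10·10, 99·10 + 10·99) = (19601, 1980)
(x_3, y_3) = (99·19601 + 98·10·1980, 99·1980 + 10·19601) = (3880899, 392030)

99 10
19601 1980
3880899 392030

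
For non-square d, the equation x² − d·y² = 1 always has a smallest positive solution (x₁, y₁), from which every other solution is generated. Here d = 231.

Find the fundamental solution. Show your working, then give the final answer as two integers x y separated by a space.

d=231: √d = [15; 5,30] (ℓ=2, even), read p_1/q_1
a_0=15:  p_0=15·1+0=15,  q_0=15·0+1=1
a_1=5:  p_1=5·15+1=76,  q_1=5·1+0=5
→ (76, 5).  Check: 76²=5776, 231·5²=5775, difference 1.

76 5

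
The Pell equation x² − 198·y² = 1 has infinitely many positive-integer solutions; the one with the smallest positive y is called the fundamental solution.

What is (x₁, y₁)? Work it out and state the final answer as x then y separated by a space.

197 14

√198 = [14; 14,28, …], period ℓ=2 (even) → k=1
k=0  a_k=14  p_k/q_k = 14/1
k=1  a_k=14  p_k/q_k = 197/14
fundamental: x₁=197, y₁=14  (since 38809 − 198·196 = 1)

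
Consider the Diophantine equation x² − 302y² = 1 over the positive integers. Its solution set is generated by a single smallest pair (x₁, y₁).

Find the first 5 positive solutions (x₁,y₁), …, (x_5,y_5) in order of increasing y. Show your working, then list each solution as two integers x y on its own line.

[17; 2,1,1,1,4,…,1,2,34] for √302; ℓ=16 ⇒ convergent index 15
step 0: (17, 1)  from 17·(1,0) + (0,1)
…
step 5: (643, 37)  from 4·(139,8) + (87,5)
…
step 12: (574956, 33085)  from 1·(467281,26889) + (107675,6196)
…
step 14: (1617193, 93059)  from 1·(1042237,59974) + (574956,33085)
step 15: (4276623, 246092)  from 2·(1617193,93059) + (1042237,59974)
(x₁, y₁) = (4276623, 246092);  4276623² − 302·246092² = 1 ✓
k=2:  x_2 = 4276623·4276623+302·246092·246092 = 36579008568257,  y_2 = 4276623·246092+246092·4276623 = 2104885414632
k=3:  x_3 = 4276623·36579008568257+302·246092·2104885414632 = 312869258720405635599,  y_3 = 4276623·2104885414632+246092·36579008568257 = 18003602753159249380
k=4:  x_4 = 4276623·312869258720405635599+302·246092·18003602753159249380 = 2676047735673238042056036097,  y_4 = 4276623·18003602753159249380+246092·312869258720405635599 = 153989243234046232237072848
k=5:  x_5 = 4276623·2676047735673238042056036097+302·246092·153989243234046232237072848 = 22888894590955867721004902116885263,  y_5 = 4276623·153989243234046232237072848+246092·2676047735673238042056036097 = 1317107878734614996094061229615228

4276623 246092
36579008568257 2104885414632
312869258720405635599 18003602753159249380
2676047735673238042056036097 153989243234046232237072848
22888894590955867721004902116885263 1317107878734614996094061229615228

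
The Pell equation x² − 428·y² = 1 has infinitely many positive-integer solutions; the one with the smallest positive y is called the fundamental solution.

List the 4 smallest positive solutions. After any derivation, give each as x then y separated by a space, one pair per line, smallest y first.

√428 → a₀=20, period (1,2,4,1,5,10,5,1,4,2,1,40); ℓ=12 even so k=11
i=0: a=20 ⇒ p=20, q=1
…
i=7: a=5 ⇒ p=99779, q=4823
…
i=10: a=2 ⇒ p=1273708, q=61567
i=11: a=1 ⇒ p=1850887, q=89466
fundamental: x₁=1850887, y₁=89466  (since 3425782686769 − 428·8004165156 = 1)
n=2: (1850887,89466)∘(1850887,89466) = (1850887·1850887+428·89466·89466, 1850887·89466+89466·1850887) = (6851565373537,331182912684)
n=3: (6851565373537,331182912684)∘(1850887,89466) = (1850887·6851565373537+428·89466·331182912684, 1850887·331182912684+89466·6851565373537) = (25362946559057703751,1225964295417811950)
n=4: (25362946559057703751,1225964295417811950)∘(1850887,89466) = (1850887·25362946559057703751+428·89466·1225964295417811950, 1850887·1225964295417811950+89466·25362946559057703751) = (93887896135702420679780737,4538242753705644230486616)

1850887 89466
6851565373537 331182912684
25362946559057703751 1225964295417811950
93887896135702420679780737 4538242753705644230486616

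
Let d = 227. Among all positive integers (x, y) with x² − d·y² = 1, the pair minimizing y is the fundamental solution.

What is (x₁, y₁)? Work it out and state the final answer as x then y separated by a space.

226 15

√227 → a₀=15, period (15,30); ℓ=2 even so k=1
step 0: (15, 1)  from 15·(1,0) + (0,1)
step 1: (226, 15)  from 15·(15,1) + (1,0)
fundamental: x₁=226, y₁=15  (since 51076 − 227·225 = 1)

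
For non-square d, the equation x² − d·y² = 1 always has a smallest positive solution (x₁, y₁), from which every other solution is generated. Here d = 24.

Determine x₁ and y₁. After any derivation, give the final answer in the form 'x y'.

√24 → a₀=4, period (1,8); ℓ=2 even so k=1
k=0  a_k=4  p_k/q_k = 4/1
k=1  a_k=1  p_k/q_k = 5/1
(x₁, y₁) = (5, 1);  5² − 24·1² = 1 ✓

5 1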